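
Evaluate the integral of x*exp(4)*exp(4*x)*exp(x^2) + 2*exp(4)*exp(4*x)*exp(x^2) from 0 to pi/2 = -exp(4)/2 + exp((pi/2 + 2)^2)/2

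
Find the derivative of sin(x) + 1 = cos(x)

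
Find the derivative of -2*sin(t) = -2*cos(t)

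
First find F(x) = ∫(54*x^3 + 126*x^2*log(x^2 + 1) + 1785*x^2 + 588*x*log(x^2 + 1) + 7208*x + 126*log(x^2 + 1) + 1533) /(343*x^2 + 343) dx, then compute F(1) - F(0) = -27/7 + 7*log(2) + 3*(log(2) + 31/7)^2/7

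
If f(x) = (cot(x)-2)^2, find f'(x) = 2*(2 - cos(x)/sin(x))/sin(x)^2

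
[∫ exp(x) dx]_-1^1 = E - exp(-1)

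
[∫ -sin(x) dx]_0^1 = -1 + cos(1)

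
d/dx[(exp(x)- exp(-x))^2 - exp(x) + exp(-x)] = (2*exp(4*x) - exp(3*x) - exp(x) - 2)*exp(-2*x)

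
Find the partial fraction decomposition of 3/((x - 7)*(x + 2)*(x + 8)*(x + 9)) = -3/(112*(x + 9)) + 1/(30*(x + 8)) - 1/(126*(x + 2)) + 1/(720*(x - 7))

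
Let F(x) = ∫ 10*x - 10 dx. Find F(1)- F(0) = -5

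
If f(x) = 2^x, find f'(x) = 2^x*log(2)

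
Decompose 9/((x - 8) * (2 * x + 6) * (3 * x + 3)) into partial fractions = 3/(44*(x + 3)) - 1/(12*(x + 1)) + 1/(66*(x - 8))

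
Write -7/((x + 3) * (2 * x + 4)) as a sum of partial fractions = 7/(2*(x + 3)) - 7/(2*(x + 2))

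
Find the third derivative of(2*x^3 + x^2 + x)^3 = 4032*x^6 + 4032*x^5 + 3780*x^4 + 1560*x^3 + 540*x^2 + 72*x + 6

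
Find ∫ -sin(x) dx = cos(x) + C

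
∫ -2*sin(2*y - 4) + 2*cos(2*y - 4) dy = sin(2*y - 4) + cos(2*y - 4) + C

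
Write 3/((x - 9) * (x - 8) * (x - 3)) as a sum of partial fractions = 1/(10*(x - 3)) - 3/(5*(x - 8)) + 1/(2*(x - 9))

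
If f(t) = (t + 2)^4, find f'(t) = 4*t^3 + 24*t^2 + 48*t + 32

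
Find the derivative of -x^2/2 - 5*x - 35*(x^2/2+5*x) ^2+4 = -35*x^3 - 525*x^2 - 1751*x - 5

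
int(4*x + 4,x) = 2*x^2 + 4*x + C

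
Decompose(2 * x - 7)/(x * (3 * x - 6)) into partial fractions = -1/(2*(x - 2)) + 7/(6*x)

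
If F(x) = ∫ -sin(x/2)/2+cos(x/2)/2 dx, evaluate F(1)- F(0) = -1 + sin(1/2) + cos(1/2)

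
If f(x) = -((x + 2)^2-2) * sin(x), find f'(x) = -x^2*cos(x) - 2*x*sin(x) - 4*x*cos(x) - 4*sin(x) - 2*cos(x)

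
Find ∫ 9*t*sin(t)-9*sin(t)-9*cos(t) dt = (9 - 9*t)*cos(t) + C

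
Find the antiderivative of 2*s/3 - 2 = s^2/3 - 2*s + C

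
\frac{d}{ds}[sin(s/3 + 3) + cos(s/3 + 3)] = sqrt(2)*cos(s/3 + pi/4 + 3)/3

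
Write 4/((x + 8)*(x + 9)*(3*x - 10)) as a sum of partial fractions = 18/(629*(3*x - 10)) + 4/(37*(x + 9)) - 2/(17*(x + 8))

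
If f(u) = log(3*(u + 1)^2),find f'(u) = 2/(u + 1)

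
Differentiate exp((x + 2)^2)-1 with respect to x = 2*x*exp(x^2 + 4*x + 4) + 4*exp(x^2 + 4*x + 4)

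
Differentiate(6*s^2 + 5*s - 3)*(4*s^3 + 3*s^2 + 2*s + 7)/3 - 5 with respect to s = 40*s^4 + 152*s^3/3 + 15*s^2 + 86*s/3 + 29/3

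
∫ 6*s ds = 3*s^2 + C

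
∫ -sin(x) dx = cos(x) + C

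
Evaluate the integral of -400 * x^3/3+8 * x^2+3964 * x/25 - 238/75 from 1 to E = -4*(-5*exp(2) + E/5 + 6)^2/3 - 2*exp(2)/3 + 2*E/75 + 64/25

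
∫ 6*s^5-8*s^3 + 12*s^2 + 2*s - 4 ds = s^6 - 2*s^4 + 4*s^3 + s^2 - 4*s + C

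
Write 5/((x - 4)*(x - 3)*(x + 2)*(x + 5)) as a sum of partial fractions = -5/(216*(x + 5)) + 1/(18*(x + 2)) - 1/(8*(x - 3)) + 5/(54*(x - 4))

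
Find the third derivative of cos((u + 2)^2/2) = u^3*sin(u^2/2 + 2*u + 2) + 6*u^2*sin(u^2/2 + 2*u + 2) + 12*u*sin(u^2/2 + 2*u + 2) - 3*u*cos(u^2/2 + 2*u + 2) + 8*sin(u^2/2 + 2*u + 2) - 6*cos(u^2/2 + 2*u + 2)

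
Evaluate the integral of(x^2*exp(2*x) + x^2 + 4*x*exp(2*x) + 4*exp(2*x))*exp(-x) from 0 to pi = (1 + (1 + pi)^2)*(-exp(-pi) + exp(pi))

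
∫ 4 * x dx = 2*x^2 + C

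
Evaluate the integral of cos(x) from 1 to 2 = -sin(1) + sin(2)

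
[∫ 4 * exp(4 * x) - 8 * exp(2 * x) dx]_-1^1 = -(-2 + exp(-2))^2 + (-2 + exp(2))^2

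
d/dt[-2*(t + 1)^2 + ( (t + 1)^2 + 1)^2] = 4*t^3 + 12*t^2 + 12*t + 4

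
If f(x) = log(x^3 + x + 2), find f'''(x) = (6*x^6 - 6*x^4 - 84*x^3 + 6*x^2 - 12*x + 26)/(x^9 + 3*x^7 + 6*x^6 + 3*x^5 + 12*x^4 + 13*x^3 + 6*x^2 + 12*x + 8)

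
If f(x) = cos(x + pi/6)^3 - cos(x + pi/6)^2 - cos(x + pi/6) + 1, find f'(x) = -3*sin(x + pi/6)*cos(x + pi/6)^2 + sin(x + pi/6) + sin(2*x + pi/3)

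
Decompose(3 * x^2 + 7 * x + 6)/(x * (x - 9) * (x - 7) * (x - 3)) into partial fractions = 3/(4*(x - 3)) - 101/(28*(x - 7)) + 26/(9*(x - 9)) - 2/(63*x)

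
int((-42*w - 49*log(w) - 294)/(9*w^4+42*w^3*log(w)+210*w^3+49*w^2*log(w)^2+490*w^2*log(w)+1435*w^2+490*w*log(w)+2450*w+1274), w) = acot(3*w^2/7 + w*log(w) + 5*w + 5) + C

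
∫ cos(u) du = sin(u) + C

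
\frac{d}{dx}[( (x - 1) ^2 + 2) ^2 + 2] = 4*x^3 - 12*x^2 + 20*x - 12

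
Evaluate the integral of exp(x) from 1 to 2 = -E + exp(2)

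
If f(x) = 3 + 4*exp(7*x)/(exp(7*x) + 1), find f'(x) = 28*exp(7*x)/(exp(14*x) + 2*exp(7*x) + 1)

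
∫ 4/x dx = 4*log(3*x) + C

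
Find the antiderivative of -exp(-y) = exp(-y) + C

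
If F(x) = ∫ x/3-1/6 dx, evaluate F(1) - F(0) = 0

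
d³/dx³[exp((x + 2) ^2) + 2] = 8*x^3*exp(x^2 + 4*x + 4) + 48*x^2*exp(x^2 + 4*x + 4) + 108*x*exp(x^2 + 4*x + 4) + 88*exp(x^2 + 4*x + 4)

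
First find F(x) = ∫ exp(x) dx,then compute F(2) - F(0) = -1 + exp(2)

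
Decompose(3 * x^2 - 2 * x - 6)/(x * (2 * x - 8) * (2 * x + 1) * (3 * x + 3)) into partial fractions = -17/(27*(2*x + 1)) + 1/(30*(x + 1)) + 17/(540*(x - 4)) + 1/(4*x)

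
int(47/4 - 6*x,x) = -3*x^2 + 47*x/4 + C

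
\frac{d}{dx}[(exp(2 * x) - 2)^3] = 6*exp(6*x) - 24*exp(4*x) + 24*exp(2*x)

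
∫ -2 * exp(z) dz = -2*exp(z) + C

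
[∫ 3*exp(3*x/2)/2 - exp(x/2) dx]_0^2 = -2*E + 1 + exp(3)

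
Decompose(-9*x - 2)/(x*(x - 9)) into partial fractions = -83/(9*(x - 9)) + 2/(9*x)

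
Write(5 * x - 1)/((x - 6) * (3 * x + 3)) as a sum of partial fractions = 2/(7*(x + 1)) + 29/(21*(x - 6))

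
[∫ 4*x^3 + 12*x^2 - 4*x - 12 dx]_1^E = -2*exp(2) - 4*E + 5 + (-2 + 2*E + exp(2))^2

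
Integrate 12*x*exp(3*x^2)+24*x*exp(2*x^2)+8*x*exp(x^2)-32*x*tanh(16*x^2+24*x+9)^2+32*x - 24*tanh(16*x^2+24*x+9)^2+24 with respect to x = 2*exp(3*x^2) + 6*exp(2*x^2) + 4*exp(x^2) + tanh((4*x + 3)^2) + C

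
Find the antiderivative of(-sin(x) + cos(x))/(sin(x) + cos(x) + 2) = log(sin(x) + cos(x) + 2) + C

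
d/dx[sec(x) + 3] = tan(x)*sec(x)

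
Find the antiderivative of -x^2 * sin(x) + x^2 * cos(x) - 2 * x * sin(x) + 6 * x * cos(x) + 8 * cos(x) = sqrt(2)*(x + 2)^2*sin(x + pi/4) + C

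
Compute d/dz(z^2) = 2*z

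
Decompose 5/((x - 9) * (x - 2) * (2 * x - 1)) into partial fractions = 20/(51*(2*x - 1)) - 5/(21*(x - 2)) + 5/(119*(x - 9))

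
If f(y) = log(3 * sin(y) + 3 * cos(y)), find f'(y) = 1/tan(y + pi/4)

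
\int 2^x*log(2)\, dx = 2^x + C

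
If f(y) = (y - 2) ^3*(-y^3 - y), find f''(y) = -30*y^4 + 120*y^3 - 156*y^2 + 84*y - 24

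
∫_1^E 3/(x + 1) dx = -3*log(2) + 3*log(1 + E)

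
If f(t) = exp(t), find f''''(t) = exp(t)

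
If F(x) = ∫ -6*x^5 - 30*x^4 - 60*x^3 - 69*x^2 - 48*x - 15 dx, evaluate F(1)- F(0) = -84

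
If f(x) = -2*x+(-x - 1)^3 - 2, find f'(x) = -3*x^2 - 6*x - 5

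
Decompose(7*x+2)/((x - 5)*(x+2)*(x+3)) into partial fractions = -19/(8*(x + 3)) + 12/(7*(x + 2)) + 37/(56*(x - 5))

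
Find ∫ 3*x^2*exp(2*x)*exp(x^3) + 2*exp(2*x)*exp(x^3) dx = exp(x*(x^2 + 2)) + C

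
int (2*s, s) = s^2 + C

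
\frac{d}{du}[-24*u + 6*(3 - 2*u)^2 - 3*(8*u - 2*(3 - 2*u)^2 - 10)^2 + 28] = -768*u^3 + 4608*u^2 - 8784*u + 5280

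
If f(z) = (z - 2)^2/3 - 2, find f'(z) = 2*z/3 - 4/3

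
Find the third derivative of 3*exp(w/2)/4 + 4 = 3*exp(w/2)/32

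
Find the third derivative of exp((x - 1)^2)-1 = 8*x^3*exp(x^2 - 2*x + 1) - 24*x^2*exp(x^2 - 2*x + 1) + 36*x*exp(x^2 - 2*x + 1) - 20*exp(x^2 - 2*x + 1)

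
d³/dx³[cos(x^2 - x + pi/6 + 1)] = 8*x^3*sin(x^2 - x + pi/6 + 1) - 12*x^2*sin(x^2 - x + pi/6 + 1) + 6*x*sin(x^2 - x + pi/6 + 1) - 12*x*cos(x^2 - x + pi/6 + 1) - sin(x^2 - x + pi/6 + 1) + 6*cos(x^2 - x + pi/6 + 1)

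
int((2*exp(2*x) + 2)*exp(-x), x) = 4*sinh(x) + C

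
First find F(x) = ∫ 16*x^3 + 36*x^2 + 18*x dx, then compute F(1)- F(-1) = 24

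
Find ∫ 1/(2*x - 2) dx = log(2 - 2*x)/2 + C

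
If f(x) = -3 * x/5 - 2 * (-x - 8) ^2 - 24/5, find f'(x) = -4*x - 163/5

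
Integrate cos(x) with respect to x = sin(x) + C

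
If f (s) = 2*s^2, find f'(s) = 4*s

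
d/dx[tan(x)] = cos(x)^(-2)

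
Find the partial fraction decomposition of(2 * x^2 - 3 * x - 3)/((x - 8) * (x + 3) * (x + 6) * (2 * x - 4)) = -29/(224*(x + 6)) + 4/(55*(x + 3)) + 1/(480*(x - 2)) + 101/(1848*(x - 8))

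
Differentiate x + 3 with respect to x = 1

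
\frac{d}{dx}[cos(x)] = -sin(x)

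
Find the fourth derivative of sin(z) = sin(z)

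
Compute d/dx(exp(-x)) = -exp(-x)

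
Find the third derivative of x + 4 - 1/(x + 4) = 6/(x^4 + 16*x^3 + 96*x^2 + 256*x + 256)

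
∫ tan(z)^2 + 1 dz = tan(z) + C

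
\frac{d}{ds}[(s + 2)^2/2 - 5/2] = s + 2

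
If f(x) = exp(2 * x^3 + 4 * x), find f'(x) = 6*x^2*exp(2*x^3 + 4*x) + 4*exp(2*x^3 + 4*x)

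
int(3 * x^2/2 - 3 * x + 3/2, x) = x^3/2 - 3*x^2/2 + 3*x/2 + C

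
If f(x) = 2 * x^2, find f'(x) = 4*x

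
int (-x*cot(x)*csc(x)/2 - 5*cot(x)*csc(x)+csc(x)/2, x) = (x/2 + 5)*csc(x) + C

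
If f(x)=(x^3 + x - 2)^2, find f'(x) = 6*x^5 + 8*x^3 - 12*x^2 + 2*x - 4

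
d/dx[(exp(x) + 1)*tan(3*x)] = exp(x)*tan(3*x) + 3*exp(x)/cos(3*x)^2 + 3/cos(3*x)^2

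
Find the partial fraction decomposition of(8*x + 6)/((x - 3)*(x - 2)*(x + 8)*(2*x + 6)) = 29/(550*(x + 8)) - 3/(50*(x + 3)) - 11/(50*(x - 2)) + 5/(22*(x - 3))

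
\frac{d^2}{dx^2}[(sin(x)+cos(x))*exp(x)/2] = sqrt(2)*exp(x)*cos(x + pi/4)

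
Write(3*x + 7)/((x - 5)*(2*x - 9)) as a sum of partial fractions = -41/(2*x - 9) + 22/(x - 5)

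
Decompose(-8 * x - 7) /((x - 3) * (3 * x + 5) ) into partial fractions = -19/(14*(3*x + 5)) - 31/(14*(x - 3))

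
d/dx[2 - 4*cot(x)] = 4/sin(x)^2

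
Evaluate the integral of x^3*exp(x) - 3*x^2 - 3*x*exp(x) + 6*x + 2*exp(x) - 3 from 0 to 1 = 0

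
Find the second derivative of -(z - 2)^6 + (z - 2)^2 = -30*z^4 + 240*z^3 - 720*z^2 + 960*z - 478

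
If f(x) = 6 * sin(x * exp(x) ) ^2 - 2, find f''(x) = 6*(2*x^2*exp(x)*cos(2*x*exp(x)) + 4*x*exp(x)*cos(2*x*exp(x)) + x*sin(2*x*exp(x)) + 2*exp(x)*cos(2*x*exp(x)) + 2*sin(2*x*exp(x)))*exp(x)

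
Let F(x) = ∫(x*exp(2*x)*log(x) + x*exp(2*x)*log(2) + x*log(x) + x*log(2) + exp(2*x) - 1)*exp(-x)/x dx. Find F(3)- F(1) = -(E - exp(-1))*log(2) + (-exp(-3) + exp(3))*log(6)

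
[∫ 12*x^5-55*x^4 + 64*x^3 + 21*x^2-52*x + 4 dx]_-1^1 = 0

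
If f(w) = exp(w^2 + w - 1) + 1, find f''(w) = 4*w^2*exp(w^2 + w - 1) + 4*w*exp(w^2 + w - 1) + 3*exp(w^2 + w - 1)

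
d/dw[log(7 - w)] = 1/(w - 7)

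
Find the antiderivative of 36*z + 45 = 18*z^2 + 45*z + C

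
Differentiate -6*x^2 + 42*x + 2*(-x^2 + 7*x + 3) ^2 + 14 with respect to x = 8*x^3 - 84*x^2 + 160*x + 126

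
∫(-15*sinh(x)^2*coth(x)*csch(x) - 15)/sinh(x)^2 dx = 15*coth(x) + 15*csch(x) + C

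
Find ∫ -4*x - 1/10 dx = -2*x^2 - x/10 + C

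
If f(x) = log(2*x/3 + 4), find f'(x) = 1/(x + 6)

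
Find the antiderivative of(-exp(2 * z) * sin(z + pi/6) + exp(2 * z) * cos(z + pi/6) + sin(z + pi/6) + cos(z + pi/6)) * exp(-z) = 2*cos(z + pi/6)*sinh(z) + C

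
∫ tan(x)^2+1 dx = tan(x) + C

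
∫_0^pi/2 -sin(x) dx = -1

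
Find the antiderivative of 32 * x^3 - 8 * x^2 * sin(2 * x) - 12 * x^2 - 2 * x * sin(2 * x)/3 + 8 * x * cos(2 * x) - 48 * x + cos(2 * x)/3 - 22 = x*(12*x + 1)*cos(2*x)/3 - 2*(2*x + 1)*(-2*x^3 + 2*x^2 + 5*x + 3) + C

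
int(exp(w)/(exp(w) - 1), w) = log(3*exp(w) - 3) + C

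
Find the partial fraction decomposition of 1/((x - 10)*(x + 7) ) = -1/(17*(x + 7)) + 1/(17*(x - 10))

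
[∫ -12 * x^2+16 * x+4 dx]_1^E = (4 + 4*E)*(-exp(2) - 2 + 3*E)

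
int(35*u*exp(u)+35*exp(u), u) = 35*u*exp(u) + C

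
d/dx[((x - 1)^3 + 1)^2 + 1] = 6*x^5 - 30*x^4 + 60*x^3 - 54*x^2 + 18*x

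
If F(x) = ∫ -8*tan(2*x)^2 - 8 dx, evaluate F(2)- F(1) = 4*tan(2) - 4*tan(4)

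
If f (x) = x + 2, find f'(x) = 1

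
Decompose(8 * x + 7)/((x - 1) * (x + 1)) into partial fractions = 1/(2*(x + 1)) + 15/(2*(x - 1))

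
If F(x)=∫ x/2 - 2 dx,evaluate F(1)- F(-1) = -4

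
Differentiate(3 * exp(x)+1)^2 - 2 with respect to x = 18*exp(2*x) + 6*exp(x)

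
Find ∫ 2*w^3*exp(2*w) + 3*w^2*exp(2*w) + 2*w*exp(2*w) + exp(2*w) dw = w*(w^2 + 1)*exp(2*w) + C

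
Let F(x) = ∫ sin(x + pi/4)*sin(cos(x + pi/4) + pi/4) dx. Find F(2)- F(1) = -cos(cos(pi/4 + 1) + pi/4) + cos(cos(pi/4 + 2) + pi/4)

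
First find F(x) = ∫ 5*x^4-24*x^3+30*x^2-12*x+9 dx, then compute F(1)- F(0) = 8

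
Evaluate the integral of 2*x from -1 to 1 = 0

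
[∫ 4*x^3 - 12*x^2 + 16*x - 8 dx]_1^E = -1 + (1 + (-1 + E)^2)^2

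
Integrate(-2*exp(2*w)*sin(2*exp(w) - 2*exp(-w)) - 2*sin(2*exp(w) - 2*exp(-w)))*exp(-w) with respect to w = cos(4*sinh(w)) + C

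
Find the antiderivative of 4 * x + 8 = 2*x^2 + 8*x + C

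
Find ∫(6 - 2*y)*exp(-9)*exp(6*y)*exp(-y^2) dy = exp(-(y - 3)^2) + C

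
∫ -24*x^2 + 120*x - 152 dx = -8*x^3 + 60*x^2 - 152*x + C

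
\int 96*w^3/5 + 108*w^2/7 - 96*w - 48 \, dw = 24*w^4/5 + 36*w^3/7 - 48*w^2 - 48*w + C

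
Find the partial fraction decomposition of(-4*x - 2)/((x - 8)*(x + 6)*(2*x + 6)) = 11/(42*(x + 6)) - 5/(33*(x + 3)) - 17/(154*(x - 8))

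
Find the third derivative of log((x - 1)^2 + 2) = (4*x^3 - 12*x^2 - 12*x + 20)/(x^6 - 6*x^5 + 21*x^4 - 44*x^3 + 63*x^2 - 54*x + 27)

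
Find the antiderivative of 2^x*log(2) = 2^x + C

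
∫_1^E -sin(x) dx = cos(E) - cos(1)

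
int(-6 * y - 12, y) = -3*y^2 - 12*y + C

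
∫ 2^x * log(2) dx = 2^x + C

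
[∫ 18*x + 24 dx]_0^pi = -16 + (4 + 3*pi)^2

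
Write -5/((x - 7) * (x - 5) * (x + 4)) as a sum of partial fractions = -5/(99*(x + 4)) + 5/(18*(x - 5)) - 5/(22*(x - 7))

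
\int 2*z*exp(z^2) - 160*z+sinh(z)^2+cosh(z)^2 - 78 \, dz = -80*z^2 - 78*z + exp(z^2) + sinh(2*z)/2 + C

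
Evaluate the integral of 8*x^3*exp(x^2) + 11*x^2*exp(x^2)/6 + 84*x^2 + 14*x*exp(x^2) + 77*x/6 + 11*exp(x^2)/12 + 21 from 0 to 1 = 95*E/12 + 629/12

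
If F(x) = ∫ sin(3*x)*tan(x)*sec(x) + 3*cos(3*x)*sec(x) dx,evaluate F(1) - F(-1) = 2*sin(3)*sec(1)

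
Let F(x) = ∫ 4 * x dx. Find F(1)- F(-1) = 0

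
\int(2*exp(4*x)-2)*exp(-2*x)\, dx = 4*sinh(x)^2 + C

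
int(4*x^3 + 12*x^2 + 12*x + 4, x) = x^4 + 4*x^3 + 6*x^2 + 4*x + C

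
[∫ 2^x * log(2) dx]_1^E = -2 + 2^E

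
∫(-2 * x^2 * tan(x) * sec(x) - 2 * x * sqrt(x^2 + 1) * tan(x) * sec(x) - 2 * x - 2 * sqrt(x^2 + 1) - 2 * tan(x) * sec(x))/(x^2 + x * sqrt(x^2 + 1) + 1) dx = -2*log(x + sqrt(x^2 + 1)) - 2/cos(x) + C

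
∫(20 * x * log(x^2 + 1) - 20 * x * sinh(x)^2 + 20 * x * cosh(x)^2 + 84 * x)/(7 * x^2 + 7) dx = (5*log(x^2 + 1) + 52)*log(x^2 + 1)/7 + C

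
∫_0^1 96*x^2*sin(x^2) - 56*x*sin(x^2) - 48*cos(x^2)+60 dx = 32 - 20*cos(1)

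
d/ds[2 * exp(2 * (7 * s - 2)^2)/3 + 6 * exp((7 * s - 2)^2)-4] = 588*s*exp(49*s^2 - 28*s + 4) + 392*s*exp(98*s^2 - 56*s + 8)/3 - 168*exp(49*s^2 - 28*s + 4) - 112*exp(98*s^2 - 56*s + 8)/3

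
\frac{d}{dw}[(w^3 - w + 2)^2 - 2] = 6*w^5 - 8*w^3 + 12*w^2 + 2*w - 4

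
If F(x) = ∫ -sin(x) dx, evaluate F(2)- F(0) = -1 + cos(2)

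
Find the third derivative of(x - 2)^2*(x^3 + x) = 60*x^2 - 96*x + 30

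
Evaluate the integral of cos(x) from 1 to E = -sin(1) + sin(E)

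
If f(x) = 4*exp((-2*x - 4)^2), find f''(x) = 256*x^2*exp(4*x^2 + 16*x + 16) + 1024*x*exp(4*x^2 + 16*x + 16) + 1056*exp(4*x^2 + 16*x + 16)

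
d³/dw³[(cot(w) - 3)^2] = -24*cot(w)^5 + 36*cot(w)^4 - 40*cot(w)^3 + 48*cot(w)^2 - 16*cot(w) + 12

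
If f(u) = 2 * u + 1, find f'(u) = 2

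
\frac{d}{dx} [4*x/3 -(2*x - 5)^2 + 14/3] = 64/3 - 8*x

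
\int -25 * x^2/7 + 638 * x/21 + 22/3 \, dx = -25*x^3/21 + 319*x^2/21 + 22*x/3 + C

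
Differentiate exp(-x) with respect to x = -exp(-x)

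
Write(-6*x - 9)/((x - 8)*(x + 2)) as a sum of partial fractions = -3/(10*(x + 2)) - 57/(10*(x - 8))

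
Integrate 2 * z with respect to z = z^2 + C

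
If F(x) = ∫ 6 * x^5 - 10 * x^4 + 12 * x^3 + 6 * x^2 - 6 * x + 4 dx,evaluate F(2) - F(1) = 55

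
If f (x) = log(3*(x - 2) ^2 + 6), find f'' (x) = (-2*x^2 + 8*x - 4)/(x^4 - 8*x^3 + 28*x^2 - 48*x + 36)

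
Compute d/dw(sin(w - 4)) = cos(w - 4)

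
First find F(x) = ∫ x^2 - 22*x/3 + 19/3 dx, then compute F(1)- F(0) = 3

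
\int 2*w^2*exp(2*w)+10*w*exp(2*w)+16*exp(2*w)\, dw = ((w + 2)^2 + 2)*exp(2*w) + C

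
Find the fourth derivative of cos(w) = cos(w)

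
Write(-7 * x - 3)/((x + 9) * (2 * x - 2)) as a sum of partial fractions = -3/(x + 9) - 1/(2*(x - 1))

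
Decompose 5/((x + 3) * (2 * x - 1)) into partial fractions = 10/(7*(2*x - 1)) - 5/(7*(x + 3))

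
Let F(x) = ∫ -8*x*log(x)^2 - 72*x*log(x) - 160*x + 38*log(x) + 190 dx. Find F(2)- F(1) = -4*(2*log(2) + 3)^2 - 4 - 4*log(2)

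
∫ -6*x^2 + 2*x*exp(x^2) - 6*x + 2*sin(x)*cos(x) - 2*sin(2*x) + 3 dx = -2*x^3 - 3*x^2 + 3*x + exp(x^2) + cos(x)^2 + C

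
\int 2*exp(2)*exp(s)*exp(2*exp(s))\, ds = exp(2*exp(s) + 2) + C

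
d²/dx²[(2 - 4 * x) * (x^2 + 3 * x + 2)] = -24*x - 20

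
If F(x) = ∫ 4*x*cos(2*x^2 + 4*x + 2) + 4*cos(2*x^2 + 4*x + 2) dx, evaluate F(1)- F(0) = -sin(2) + sin(8)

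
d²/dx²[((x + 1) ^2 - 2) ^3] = 30*x^4 + 120*x^3 + 108*x^2 - 24*x - 18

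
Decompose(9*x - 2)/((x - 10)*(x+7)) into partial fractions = 65/(17*(x + 7)) + 88/(17*(x - 10))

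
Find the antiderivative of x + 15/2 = x^2/2 + 15*x/2 + C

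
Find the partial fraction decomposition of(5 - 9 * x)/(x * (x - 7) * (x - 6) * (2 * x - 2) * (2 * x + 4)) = 23/(1728*(x + 2)) - 1/(90*(x - 1)) + 49/(960*(x - 6)) - 29/(756*(x - 7)) - 5/(336*x)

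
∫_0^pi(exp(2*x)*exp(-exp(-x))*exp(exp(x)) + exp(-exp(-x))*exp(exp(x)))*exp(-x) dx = -1 + exp(-exp(-pi) + exp(pi))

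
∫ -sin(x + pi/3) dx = cos(x + pi/3) + C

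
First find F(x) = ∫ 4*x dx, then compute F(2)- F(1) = 6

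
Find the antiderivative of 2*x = x^2 + C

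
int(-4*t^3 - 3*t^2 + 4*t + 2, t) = -t^4 - t^3 + 2*t^2 + 2*t + C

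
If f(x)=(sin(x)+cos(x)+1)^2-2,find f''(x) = -4*sin(2*x) - 2*sqrt(2)*sin(x + pi/4)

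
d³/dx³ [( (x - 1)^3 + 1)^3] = 504*x^6 - 3024*x^5 + 7560*x^4 - 9720*x^3 + 6480*x^2 - 1944*x + 162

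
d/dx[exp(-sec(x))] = -exp(-sec(x))*tan(x)*sec(x)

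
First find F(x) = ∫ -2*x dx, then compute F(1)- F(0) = -1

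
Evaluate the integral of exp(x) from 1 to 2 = -E + exp(2)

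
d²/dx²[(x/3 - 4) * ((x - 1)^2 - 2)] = 2*x - 28/3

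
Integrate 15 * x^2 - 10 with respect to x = 5*x^3 - 10*x + C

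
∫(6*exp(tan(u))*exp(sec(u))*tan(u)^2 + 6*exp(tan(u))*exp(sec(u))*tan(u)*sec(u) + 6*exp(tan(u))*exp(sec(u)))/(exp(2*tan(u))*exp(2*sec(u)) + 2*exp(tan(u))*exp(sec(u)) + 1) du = (13*exp(tan(u) + sec(u)) + 7)/(exp(tan(u) + sec(u)) + 1) + C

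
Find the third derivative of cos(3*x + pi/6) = 27*sin(3*x + pi/6)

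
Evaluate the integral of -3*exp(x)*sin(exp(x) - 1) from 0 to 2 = -3 + 3*cos(1 - exp(2))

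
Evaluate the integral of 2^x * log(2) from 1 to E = -2 + 2^E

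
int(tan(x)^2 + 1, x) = tan(x) + C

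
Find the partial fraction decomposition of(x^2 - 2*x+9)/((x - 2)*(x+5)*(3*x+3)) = 11/(21*(x + 5)) - 1/(3*(x + 1)) + 1/(7*(x - 2))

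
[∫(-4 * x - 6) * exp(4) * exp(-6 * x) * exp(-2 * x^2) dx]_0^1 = -exp(4) + exp(-4)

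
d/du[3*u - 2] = 3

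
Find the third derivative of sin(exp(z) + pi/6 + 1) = (-exp(2*z)*cos(exp(z) + pi/6 + 1) - 3*exp(z)*sin(exp(z) + pi/6 + 1) + cos(exp(z) + pi/6 + 1))*exp(z)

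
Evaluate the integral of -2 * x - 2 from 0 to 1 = -3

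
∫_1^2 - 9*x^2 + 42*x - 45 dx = -3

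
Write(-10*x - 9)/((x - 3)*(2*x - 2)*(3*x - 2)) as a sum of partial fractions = -141/(14*(3*x - 2)) + 19/(4*(x - 1)) - 39/(28*(x - 3))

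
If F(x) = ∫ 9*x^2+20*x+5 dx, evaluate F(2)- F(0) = 74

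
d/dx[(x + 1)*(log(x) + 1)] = (x*log(x) + 2*x + 1)/x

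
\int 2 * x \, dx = x^2 + C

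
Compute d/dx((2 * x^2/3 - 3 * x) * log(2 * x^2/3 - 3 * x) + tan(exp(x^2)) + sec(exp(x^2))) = 2*x*exp(x^2)*sin(exp(x^2))/cos(exp(x^2))^2 + 2*x*exp(x^2)/cos(exp(x^2))^2 + 4*x*log(x*(2*x/3 - 3))/3 + 4*x/3 - 3*log(x*(2*x/3 - 3)) - 3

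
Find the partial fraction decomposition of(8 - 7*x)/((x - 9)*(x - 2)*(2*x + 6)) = 29/(120*(x + 3)) + 3/(35*(x - 2)) - 55/(168*(x - 9))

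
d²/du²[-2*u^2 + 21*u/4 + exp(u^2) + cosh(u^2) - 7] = 4*u^2*exp(u^2) + 4*u^2*cosh(u^2) + 2*exp(u^2) + 2*sinh(u^2) - 4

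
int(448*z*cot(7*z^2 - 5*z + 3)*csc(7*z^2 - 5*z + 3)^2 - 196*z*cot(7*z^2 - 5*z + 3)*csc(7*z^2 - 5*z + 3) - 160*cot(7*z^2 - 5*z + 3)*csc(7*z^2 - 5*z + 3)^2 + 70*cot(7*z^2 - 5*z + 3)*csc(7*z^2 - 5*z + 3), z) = 2*(7 - 8*csc(7*z^2 - 5*z + 3))*csc(7*z^2 - 5*z + 3) + C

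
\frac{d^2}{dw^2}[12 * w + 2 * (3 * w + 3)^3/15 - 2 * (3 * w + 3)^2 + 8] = 108*w/5 - 72/5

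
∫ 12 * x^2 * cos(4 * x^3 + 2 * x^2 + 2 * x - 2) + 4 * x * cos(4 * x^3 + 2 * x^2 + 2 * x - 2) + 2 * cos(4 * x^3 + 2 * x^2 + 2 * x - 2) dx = sin(2*(2*x^3 + x^2 + x - 1)) + C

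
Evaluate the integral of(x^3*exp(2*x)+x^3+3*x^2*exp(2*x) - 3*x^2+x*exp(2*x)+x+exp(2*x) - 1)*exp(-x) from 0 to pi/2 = (pi/2 + pi^3/8)*(-exp(-pi/2) + exp(pi/2))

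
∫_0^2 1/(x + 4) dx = -log(6) + log(9)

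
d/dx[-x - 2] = -1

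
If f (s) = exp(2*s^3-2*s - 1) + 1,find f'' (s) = (36*s^4 - 24*s^2 + 12*s + 4)*exp(2*s^3 - 2*s - 1)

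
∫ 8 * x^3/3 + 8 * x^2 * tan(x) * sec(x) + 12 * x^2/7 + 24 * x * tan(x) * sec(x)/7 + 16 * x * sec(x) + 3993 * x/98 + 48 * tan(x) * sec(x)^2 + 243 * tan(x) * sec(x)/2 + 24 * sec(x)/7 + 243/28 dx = x^2/4 + 3*x/28 + 2*(7*x^2 + 3*x + 42*sec(x) + 105)^2/147 + 3*sec(x)/2 + C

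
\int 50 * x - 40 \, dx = 25*x^2 - 40*x + C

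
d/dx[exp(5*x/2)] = 5*exp(5*x/2)/2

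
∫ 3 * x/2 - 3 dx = 3*x^2/4 - 3*x + C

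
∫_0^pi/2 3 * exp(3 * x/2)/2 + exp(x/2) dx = -3 + 2*exp(pi/4) + exp(3*pi/4)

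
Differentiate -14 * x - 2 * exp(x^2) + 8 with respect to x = -4*x*exp(x^2) - 14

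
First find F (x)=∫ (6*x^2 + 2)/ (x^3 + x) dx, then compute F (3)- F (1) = -2*log(2) + 2*log(30)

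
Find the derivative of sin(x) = cos(x)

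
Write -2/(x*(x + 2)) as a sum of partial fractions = 1/(x + 2) - 1/x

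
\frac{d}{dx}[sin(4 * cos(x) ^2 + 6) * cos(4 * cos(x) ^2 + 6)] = 2*sin(2*(-x + 2*cos(2*x) + 8)) - 2*sin(2*(x + 2*cos(2*x) + 8))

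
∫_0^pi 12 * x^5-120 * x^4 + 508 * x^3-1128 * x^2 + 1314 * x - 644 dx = -279 + (-2 + pi)^2 + (1 + (-2 + pi)^2)^2 + 2*(1 + (-2 + pi)^2)^3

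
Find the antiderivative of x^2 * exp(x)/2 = ((x - 1)^2 + 1)*exp(x)/2 + C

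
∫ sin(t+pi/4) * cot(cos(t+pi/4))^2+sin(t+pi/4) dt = cot(cos(t + pi/4)) + C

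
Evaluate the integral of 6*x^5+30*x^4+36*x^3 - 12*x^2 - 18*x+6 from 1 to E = -8 + (-2 + (1 + E)^2)^3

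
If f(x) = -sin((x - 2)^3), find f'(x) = -3*(x - 2)^2*cos(x^3 - 6*x^2 + 12*x - 8)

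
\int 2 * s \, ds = s^2 + C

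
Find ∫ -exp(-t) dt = exp(-t) + C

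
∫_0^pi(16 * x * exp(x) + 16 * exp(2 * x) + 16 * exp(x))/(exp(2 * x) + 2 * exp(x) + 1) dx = 16*pi*exp(pi)/(1 + exp(pi))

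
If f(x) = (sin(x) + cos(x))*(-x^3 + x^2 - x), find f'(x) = x^3*sin(x) - x^3*cos(x) - 4*x^2*sin(x) - 2*x^2*cos(x) + 3*x*sin(x) + x*cos(x) - sin(x) - cos(x)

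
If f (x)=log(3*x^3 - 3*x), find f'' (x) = (-3*x^4 - 1)/(x^6 - 2*x^4 + x^2)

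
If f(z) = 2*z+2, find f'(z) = 2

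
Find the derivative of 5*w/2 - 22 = 5/2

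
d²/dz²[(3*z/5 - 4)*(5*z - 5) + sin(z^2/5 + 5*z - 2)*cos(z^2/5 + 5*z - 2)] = -8*z^2*sin(2*z^2/5 + 10*z - 4)/25 - 8*z*sin(2*z^2/5 + 10*z - 4) - 50*sin(2*z^2/5 + 10*z - 4) + 2*cos(2*z^2/5 + 10*z - 4)/5 + 6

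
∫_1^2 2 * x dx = 3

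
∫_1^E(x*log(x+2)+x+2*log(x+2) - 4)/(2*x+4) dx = (-2 + E/2)*log(2 + E) + 3*log(3)/2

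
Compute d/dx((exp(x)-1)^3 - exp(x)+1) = 3*exp(3*x) - 6*exp(2*x) + 2*exp(x)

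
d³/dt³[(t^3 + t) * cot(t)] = -6*t^3*cot(t)^4 - 8*t^3*cot(t)^2 - 2*t^3 + 18*t^2*cot(t)^3 + 18*t^2*cot(t) - 6*t*cot(t)^4 - 26*t*cot(t)^2 - 20*t + 6*cot(t)^3 + 12*cot(t)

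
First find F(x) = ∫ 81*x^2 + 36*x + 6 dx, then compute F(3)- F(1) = 858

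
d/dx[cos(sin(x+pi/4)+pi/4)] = -sin(sin(x + pi/4) + pi/4)*cos(x + pi/4)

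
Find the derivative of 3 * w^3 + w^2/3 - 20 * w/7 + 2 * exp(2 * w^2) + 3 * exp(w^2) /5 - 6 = 9*w^2 + 8*w*exp(2*w^2) + 6*w*exp(w^2)/5 + 2*w/3 - 20/7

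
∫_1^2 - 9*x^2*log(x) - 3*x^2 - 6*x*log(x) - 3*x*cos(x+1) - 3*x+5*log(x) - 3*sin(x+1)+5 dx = -26*log(2) - 6*sin(3) + 3*sin(2)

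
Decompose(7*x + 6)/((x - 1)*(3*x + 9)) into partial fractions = 5/(4*(x + 3)) + 13/(12*(x - 1))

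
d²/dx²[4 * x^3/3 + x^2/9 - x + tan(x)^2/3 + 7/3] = 8*x + 2*tan(x)^4 + 8*tan(x)^2/3 + 8/9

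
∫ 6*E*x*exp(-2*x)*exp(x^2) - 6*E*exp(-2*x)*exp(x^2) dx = 3*exp((x - 1)^2) + C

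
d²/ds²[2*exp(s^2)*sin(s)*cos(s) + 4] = 2*(2*s^2*sin(2*s) + 4*s*cos(2*s) - sin(2*s))*exp(s^2)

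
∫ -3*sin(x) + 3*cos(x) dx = 3*sqrt(2)*sin(x + pi/4) + C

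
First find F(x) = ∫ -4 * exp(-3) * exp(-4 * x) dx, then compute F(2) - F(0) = -exp(-3) + exp(-11)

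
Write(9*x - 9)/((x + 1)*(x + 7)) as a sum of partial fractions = 12/(x + 7) - 3/(x + 1)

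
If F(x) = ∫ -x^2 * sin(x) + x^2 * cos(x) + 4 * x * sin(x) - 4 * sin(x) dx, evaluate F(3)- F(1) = 5*cos(3) - sin(1) - cos(1) + 5*sin(3)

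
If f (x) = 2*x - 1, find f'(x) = 2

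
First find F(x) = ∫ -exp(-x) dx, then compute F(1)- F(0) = -1 + exp(-1)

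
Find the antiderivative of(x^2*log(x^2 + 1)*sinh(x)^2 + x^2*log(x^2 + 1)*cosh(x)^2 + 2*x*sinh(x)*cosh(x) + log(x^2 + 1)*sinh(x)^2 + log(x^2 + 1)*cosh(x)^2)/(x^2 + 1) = log(x^2 + 1)*sinh(2*x)/2 + C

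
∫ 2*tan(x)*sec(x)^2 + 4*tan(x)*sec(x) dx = (sec(x) + 2)^2 + C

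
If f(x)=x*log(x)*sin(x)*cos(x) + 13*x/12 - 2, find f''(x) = (-2*x^2*log(x)*sin(2*x) + 2*x*log(x)*cos(2*x) + 2*x*cos(2*x) + sin(2*x)/2)/x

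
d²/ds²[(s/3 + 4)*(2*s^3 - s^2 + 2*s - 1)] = 8*s^2 + 46*s - 20/3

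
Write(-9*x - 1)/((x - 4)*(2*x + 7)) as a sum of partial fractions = -61/(15*(2*x + 7)) - 37/(15*(x - 4))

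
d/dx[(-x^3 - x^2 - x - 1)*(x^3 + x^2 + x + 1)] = -6*x^5 - 10*x^4 - 12*x^3 - 12*x^2 - 6*x - 2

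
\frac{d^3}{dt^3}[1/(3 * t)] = -2/t^4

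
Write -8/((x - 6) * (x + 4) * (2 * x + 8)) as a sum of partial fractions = 1/(25*(x + 4)) + 2/(5*(x + 4)^2) - 1/(25*(x - 6))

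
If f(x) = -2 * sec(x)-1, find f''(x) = 2/cos(x) - 4/cos(x)^3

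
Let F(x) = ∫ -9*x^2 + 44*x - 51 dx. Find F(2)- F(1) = -6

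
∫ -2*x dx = -x^2 + C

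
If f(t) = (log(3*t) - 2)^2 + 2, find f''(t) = (-2*log(t) - 2*log(3) + 6)/t^2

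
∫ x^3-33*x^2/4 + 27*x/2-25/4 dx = x^4/4 - 11*x^3/4 + 27*x^2/4 - 25*x/4 + C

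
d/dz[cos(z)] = -sin(z)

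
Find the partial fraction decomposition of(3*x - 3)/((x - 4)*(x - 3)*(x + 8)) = -9/(44*(x + 8)) - 6/(11*(x - 3)) + 3/(4*(x - 4))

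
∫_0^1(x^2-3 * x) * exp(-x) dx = -1 + exp(-1)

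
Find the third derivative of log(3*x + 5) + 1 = 54/(27*x^3 + 135*x^2 + 225*x + 125)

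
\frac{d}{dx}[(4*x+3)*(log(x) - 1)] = (4*x*log(x) + 3)/x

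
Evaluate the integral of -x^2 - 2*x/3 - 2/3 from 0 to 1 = -4/3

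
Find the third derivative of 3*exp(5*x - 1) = 375*exp(5*x - 1)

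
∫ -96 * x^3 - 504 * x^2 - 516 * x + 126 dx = -24*x^4 - 168*x^3 - 258*x^2 + 126*x + C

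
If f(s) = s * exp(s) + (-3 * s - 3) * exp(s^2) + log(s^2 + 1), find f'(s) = (-6*s^4*exp(s^2) + s^3*exp(s) - 6*s^3*exp(s^2) + s^2*exp(s) - 9*s^2*exp(s^2) + s*exp(s) - 6*s*exp(s^2) + 2*s + exp(s) - 3*exp(s^2))/(s^2 + 1)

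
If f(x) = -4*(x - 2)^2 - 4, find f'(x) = 16 - 8*x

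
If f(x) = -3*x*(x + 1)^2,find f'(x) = -9*x^2 - 12*x - 3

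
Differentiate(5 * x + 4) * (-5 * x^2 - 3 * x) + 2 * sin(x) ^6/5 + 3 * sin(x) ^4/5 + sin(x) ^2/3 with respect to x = -75*x^2 - 70*x + 3*(1 - cos(2*x))^2*sin(2*x)/10 + 14*sin(2*x)/15 - 3*sin(4*x)/10 - 12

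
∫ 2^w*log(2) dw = 2^w + C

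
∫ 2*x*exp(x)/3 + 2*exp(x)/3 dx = 2*x*exp(x)/3 + C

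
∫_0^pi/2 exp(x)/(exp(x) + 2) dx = -log(3) + log(2 + exp(pi/2))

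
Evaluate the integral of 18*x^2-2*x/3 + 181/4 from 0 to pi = -pi^2/3 + 181*pi/4 + 6*pi^3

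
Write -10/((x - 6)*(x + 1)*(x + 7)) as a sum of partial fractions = -5/(39*(x + 7)) + 5/(21*(x + 1)) - 10/(91*(x - 6))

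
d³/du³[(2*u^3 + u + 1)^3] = 4032*u^6 + 2520*u^4 + 1440*u^3 + 360*u^2 + 288*u + 42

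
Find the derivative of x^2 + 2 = 2*x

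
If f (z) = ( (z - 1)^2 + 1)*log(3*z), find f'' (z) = (2*z^2*log(z) + 2*z^2*log(3) + 3*z^2 - 2*z - 2)/z^2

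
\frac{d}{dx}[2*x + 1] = 2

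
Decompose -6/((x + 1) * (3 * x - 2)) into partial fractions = -18/(5*(3*x - 2)) + 6/(5*(x + 1))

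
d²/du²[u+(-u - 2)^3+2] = -6*u - 12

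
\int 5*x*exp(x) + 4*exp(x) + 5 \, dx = (5*x - 1)*(exp(x) + 1) + C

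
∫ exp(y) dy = exp(y) + C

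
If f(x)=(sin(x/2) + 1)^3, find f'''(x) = -3*sin(x)/2 - 15*cos(x/2)/32 + 27*cos(3*x/2)/32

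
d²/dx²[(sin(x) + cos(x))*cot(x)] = -sqrt(2)*cos(x + pi/4) - 1/sin(x) + 2/sin(x)^3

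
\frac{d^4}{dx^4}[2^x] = 2^x*log(2)^4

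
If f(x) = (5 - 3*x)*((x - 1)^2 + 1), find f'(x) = -9*x^2 + 22*x - 16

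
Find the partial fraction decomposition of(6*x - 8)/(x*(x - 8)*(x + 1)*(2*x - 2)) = 7/(18*(x + 1)) + 1/(14*(x - 1)) + 5/(126*(x - 8)) - 1/(2*x)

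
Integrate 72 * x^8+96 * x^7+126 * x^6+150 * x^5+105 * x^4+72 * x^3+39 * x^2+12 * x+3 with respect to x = 8*x^9 + 12*x^8 + 18*x^7 + 25*x^6 + 21*x^5 + 18*x^4 + 13*x^3 + 6*x^2 + 3*x + C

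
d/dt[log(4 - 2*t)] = 1/(t - 2)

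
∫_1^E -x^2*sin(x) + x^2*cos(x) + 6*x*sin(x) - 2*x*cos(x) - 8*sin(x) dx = -sin(1) - cos(1) + (-2 + E)^2*(cos(E) + sin(E))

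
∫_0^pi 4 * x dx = 2*pi^2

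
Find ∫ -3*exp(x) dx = -3*exp(x) + C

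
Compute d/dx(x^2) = 2*x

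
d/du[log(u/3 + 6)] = 1/(u + 18)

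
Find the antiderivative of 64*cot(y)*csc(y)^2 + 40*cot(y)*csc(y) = -(40 + 32/sin(y))/sin(y) + C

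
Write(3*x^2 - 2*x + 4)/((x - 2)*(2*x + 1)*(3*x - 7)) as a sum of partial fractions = 141/(17*(3*x - 7)) + 23/(85*(2*x + 1)) - 12/(5*(x - 2))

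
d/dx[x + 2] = 1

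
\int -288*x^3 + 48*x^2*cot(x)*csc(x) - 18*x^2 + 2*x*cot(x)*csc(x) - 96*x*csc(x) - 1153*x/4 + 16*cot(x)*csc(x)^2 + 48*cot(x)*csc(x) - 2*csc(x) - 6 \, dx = -24*x^2 - x - (24*x^2 + x + 8*csc(x) + 20)^2/8 - 8*csc(x) + C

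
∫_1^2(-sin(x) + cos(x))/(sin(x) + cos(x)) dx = log(sin(pi/4 + 2)) - log(sin(pi/4 + 1))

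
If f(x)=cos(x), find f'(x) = -sin(x)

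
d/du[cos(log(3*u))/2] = -sin(log(u) + log(3))/(2*u)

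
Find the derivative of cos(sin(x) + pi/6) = -sin(sin(x) + pi/6)*cos(x)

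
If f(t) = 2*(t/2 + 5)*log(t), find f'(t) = (t*log(t) + t + 10)/t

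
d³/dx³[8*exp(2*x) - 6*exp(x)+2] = 64*exp(2*x) - 6*exp(x)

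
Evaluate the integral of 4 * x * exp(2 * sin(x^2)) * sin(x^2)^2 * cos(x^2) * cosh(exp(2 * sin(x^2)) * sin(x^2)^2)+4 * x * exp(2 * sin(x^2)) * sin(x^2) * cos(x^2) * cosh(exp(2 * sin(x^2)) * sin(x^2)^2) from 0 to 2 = sinh(exp(2*sin(4))*sin(4)^2)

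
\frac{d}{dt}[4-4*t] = -4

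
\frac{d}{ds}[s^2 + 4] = 2*s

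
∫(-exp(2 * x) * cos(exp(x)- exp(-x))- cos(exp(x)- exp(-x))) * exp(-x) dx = -sin(2*sinh(x)) + C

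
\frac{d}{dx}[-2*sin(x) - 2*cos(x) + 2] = 2*sin(x) - 2*cos(x)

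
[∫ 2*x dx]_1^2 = 3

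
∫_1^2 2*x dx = 3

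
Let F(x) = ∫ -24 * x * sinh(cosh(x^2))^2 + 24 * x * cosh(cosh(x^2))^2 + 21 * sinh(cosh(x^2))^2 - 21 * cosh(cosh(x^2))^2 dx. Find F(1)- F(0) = -9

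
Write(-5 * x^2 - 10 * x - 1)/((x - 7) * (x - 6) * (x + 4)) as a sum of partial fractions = -41/(110*(x + 4)) + 241/(10*(x - 6)) - 316/(11*(x - 7))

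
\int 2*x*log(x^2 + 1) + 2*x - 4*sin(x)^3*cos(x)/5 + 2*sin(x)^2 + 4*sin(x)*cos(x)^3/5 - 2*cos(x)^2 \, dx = (x^2 + 1)*log(x^2 + 1) - sin(2*x) - cos(4*x)/20 + C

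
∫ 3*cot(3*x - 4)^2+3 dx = -cot(3*x - 4) + C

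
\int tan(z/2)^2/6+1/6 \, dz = tan(z/2)/3 + C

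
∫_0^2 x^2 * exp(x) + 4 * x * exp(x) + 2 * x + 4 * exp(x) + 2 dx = 6 + 10*exp(2)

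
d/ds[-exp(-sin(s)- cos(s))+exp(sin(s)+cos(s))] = sqrt(2)*(exp(2*sin(s))*exp(2*cos(s)) + 1)*exp(-sqrt(2)*sin(s + pi/4))*cos(s + pi/4)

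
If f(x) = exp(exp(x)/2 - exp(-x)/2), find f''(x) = (exp(exp(x)/2 - exp(-x)/2) - 2*exp(x + exp(x)/2 - exp(-x)/2) + 2*exp(2*x + exp(x)/2 - exp(-x)/2) + 2*exp(3*x + exp(x)/2 - exp(-x)/2) + exp(4*x + exp(x)/2 - exp(-x)/2))*exp(-2*x)/4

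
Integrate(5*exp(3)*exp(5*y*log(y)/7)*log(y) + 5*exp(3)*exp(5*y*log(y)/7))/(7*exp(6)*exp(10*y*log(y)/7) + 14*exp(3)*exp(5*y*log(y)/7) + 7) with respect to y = exp(5*y*log(y)/7 + 3)/(exp(5*y*log(y)/7 + 3) + 1) + C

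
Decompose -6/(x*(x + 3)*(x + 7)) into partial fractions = -3/(14*(x + 7)) + 1/(2*(x + 3)) - 2/(7*x)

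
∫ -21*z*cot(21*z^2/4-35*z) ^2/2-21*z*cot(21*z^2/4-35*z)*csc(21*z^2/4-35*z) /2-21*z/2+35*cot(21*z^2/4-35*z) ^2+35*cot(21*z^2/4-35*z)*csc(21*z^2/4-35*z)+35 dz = cot(7*z*(3*z - 20)/4) + csc(7*z*(3*z - 20)/4) + C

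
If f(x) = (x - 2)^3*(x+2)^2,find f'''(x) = 60*x^2 - 48*x - 48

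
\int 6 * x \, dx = 3*x^2 + C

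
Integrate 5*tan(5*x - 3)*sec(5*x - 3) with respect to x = sec(5*x - 3) + C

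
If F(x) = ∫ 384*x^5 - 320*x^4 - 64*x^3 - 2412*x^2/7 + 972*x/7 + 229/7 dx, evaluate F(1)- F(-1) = -2046/7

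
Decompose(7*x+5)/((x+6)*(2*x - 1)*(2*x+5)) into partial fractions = 25/(42*(2*x + 5)) + 17/(78*(2*x - 1)) - 37/(91*(x + 6))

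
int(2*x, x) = x^2 + C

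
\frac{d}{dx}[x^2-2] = 2*x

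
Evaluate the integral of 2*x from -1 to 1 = 0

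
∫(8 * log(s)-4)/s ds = (2*log(s) - 1)^2 + C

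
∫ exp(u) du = exp(u) + C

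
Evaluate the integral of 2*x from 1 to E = -1 + exp(2)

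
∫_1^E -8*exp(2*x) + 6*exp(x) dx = -4*exp(2*E) - 6*E + 4*exp(2) + 6*exp(E)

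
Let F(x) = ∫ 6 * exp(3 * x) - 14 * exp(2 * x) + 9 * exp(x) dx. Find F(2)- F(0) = -(-1 + exp(2))^2 - 1 + exp(2) + 2*(-1 + exp(2))^3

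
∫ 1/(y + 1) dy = log(y^2 + 2*y + 1)/2 + C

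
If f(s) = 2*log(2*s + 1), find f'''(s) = 32/(8*s^3 + 12*s^2 + 6*s + 1)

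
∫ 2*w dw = w^2 + C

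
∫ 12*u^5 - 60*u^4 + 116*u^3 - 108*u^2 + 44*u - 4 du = 2*u^6 - 12*u^5 + 29*u^4 - 36*u^3 + 22*u^2 - 4*u + C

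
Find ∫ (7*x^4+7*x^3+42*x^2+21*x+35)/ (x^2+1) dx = 7*x^3/3 + 7*x^2/2 + 35*x + 7*log(x^2 + 1) + C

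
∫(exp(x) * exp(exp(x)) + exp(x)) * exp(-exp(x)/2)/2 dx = 2*sinh(exp(x)/2) + C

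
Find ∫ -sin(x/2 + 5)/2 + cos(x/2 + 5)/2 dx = sqrt(2)*sin(x/2 + pi/4 + 5) + C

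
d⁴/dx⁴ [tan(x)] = 24*tan(x)^5 + 40*tan(x)^3 + 16*tan(x)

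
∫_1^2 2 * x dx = 3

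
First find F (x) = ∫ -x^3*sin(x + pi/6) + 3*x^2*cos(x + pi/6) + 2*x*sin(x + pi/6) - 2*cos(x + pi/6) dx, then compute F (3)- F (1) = 21*cos(pi/6 + 3) + cos(pi/6 + 1)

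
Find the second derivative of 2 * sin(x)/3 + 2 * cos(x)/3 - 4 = -2*sin(x)/3 - 2*cos(x)/3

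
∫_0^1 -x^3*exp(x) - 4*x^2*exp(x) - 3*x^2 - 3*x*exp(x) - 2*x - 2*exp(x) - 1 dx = -4*E - 2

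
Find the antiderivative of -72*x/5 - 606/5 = -36*x^2/5 - 606*x/5 + C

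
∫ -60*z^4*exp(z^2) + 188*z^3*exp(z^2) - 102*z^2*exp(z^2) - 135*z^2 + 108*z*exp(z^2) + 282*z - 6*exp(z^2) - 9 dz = (5*z - 4)*(2*exp(z^2) + 3)*(-3*z^2 + 7*z + 5) + C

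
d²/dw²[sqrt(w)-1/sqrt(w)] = (-w - 3)/(4*w^(5/2))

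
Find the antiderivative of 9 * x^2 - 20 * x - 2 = 3*x^3 - 10*x^2 - 2*x + C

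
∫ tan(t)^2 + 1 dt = tan(t) + C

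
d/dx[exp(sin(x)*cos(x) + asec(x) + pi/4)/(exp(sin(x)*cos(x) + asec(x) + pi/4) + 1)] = (x^2*sqrt(1 - 1/x^2)*cos(2*x) + 1)*exp(pi/4)*exp(sin(2*x)/2)*exp(asec(x))/(x^2*sqrt(1 - 1/x^2)*(2*exp(pi/4)*exp(sin(2*x)/2)*exp(asec(x)) + exp(pi/2)*exp(sin(2*x))*exp(2*asec(x)) + 1))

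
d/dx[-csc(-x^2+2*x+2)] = 4*(1 - x)*cos(-x^2 + 2*x + 2)/(1 - cos(2*(-x^2 + 2*x + 2)))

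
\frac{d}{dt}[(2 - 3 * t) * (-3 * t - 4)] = 18*t + 6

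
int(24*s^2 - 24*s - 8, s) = 8*s^3 - 12*s^2 - 8*s + C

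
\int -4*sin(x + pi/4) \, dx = 4*cos(x + pi/4) + C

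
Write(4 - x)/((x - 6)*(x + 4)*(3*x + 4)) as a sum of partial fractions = -3/(11*(3*x + 4)) + 1/(10*(x + 4)) - 1/(110*(x - 6))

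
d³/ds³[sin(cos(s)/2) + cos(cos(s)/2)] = sqrt(2)*(sin(s)^2*cos(cos(s)/2 + pi/4) - 6*sin(cos(s)/2 + pi/4)*cos(s) + 4*cos(cos(s)/2 + pi/4))*sin(s)/8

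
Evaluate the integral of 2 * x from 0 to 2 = 4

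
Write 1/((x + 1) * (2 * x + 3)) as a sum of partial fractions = -2/(2*x + 3) + 1/(x + 1)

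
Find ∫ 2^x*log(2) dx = 2^x + C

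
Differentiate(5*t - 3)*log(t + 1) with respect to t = (5*t*log(t + 1) + 5*t + 5*log(t + 1) - 3)/(t + 1)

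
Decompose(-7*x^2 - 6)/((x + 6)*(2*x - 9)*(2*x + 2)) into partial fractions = -197/(154*(2*x - 9)) - 43/(35*(x + 6)) + 13/(110*(x + 1))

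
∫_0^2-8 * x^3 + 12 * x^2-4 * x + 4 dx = 0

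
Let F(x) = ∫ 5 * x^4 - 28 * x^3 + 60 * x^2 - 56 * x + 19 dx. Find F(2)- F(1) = 1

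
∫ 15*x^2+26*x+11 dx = 5*x^3 + 13*x^2 + 11*x + C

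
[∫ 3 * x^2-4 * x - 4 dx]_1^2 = -3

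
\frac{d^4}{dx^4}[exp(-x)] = exp(-x)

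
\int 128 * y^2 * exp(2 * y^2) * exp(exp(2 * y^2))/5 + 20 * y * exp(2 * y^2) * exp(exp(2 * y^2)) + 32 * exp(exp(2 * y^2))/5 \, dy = (32*y + 25)*exp(exp(2*y^2))/5 + C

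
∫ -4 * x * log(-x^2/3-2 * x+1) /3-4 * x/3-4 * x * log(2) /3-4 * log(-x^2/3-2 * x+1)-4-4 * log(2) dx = 2*(-x^2 - 6*x + 3)*log(-2*x^2/3 - 4*x + 2)/3 + C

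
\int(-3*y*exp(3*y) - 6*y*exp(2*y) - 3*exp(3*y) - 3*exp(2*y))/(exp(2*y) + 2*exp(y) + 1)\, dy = 3*(-y*exp(2*y) + 2*exp(y) + 2)/(exp(y) + 1) + C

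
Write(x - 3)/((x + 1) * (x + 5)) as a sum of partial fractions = 2/(x + 5) - 1/(x + 1)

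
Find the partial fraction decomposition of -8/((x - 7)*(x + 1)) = 1/(x + 1) - 1/(x - 7)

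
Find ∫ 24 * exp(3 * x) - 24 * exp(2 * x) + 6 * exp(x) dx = (2*exp(x) - 1)^3 + C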